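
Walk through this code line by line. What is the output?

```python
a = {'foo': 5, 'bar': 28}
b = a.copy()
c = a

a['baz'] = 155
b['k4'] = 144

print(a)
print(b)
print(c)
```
{'foo': 5, 'bar': 28, 'baz': 155}
{'foo': 5, 'bar': 28, 'k4': 144}
{'foo': 5, 'bar': 28, 'baz': 155}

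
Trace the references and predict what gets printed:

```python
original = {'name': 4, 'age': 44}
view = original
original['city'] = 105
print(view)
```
{'name': 4, 'age': 44, 'city': 105}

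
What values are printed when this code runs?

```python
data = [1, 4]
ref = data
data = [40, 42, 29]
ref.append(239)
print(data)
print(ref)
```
[40, 42, 29]
[1, 4, 239]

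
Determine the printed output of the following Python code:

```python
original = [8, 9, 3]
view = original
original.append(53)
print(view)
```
[8, 9, 3, 53]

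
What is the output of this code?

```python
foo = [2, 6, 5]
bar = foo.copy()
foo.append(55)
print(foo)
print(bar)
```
[2, 6, 5, 55]
[2, 6, 5]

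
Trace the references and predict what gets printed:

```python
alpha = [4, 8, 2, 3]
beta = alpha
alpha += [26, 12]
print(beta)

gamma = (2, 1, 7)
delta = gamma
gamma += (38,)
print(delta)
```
[4, 8, 2, 3, 26, 12]
(2, 1, 7)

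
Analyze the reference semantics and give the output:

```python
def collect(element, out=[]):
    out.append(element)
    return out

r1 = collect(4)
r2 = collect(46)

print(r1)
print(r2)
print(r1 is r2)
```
[4, 46]
[4, 46]
True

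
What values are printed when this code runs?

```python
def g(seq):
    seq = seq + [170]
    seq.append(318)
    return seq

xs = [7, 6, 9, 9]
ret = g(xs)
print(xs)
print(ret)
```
[7, 6, 9, 9]
[7, 6, 9, 9, 170, 318]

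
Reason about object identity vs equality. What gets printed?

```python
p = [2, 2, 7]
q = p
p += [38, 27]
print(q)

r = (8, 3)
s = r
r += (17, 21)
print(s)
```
[2, 2, 7, 38, 27]
(8, 3)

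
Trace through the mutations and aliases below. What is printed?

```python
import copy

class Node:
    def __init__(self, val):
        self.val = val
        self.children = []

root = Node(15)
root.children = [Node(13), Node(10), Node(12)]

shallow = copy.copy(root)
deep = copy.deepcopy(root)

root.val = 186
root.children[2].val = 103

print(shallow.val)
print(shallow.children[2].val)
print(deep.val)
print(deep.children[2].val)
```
15
103
15
12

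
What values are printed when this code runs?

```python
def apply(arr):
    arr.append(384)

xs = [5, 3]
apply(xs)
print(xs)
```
[5, 3, 384]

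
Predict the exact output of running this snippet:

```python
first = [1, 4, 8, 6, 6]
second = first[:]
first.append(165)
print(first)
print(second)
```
[1, 4, 8, 6, 6, 165]
[1, 4, 8, 6, 6]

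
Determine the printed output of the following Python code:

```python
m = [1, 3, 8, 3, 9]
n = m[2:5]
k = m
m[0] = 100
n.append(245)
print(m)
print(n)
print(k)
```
[100, 3, 8, 3, 9]
[8, 3, 9, 245]
[100, 3, 8, 3, 9]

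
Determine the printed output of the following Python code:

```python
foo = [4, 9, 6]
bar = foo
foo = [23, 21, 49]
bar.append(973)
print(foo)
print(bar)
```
[23, 21, 49]
[4, 9, 6, 973]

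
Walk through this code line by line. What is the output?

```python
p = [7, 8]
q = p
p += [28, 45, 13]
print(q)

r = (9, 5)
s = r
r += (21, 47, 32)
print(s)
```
[7, 8, 28, 45, 13]
(9, 5)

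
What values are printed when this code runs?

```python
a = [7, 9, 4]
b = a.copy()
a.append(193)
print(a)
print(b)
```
[7, 9, 4, 193]
[7, 9, 4]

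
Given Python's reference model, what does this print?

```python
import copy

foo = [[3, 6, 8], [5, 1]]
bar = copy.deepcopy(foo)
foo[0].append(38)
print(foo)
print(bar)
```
[[3, 6, 8, 38], [5, 1]]
[[3, 6, 8], [5, 1]]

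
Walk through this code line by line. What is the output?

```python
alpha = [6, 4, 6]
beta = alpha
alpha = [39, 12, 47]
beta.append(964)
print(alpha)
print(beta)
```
[39, 12, 47]
[6, 4, 6, 964]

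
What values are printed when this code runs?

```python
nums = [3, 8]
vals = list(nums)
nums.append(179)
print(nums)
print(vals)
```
[3, 8, 179]
[3, 8]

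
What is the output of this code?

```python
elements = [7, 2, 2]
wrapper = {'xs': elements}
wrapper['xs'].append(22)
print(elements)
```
[7, 2, 2, 22]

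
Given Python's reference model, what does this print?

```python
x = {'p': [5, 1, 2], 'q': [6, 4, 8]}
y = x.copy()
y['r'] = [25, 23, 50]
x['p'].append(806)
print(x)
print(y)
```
{'p': [5, 1, 2, 806], 'q': [6, 4, 8]}
{'p': [5, 1, 2, 806], 'q': [6, 4, 8], 'r': [25, 23, 50]}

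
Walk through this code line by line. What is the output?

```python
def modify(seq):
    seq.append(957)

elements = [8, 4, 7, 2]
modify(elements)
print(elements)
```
[8, 4, 7, 2, 957]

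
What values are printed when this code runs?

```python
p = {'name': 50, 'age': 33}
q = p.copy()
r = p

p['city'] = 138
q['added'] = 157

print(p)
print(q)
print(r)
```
{'name': 50, 'age': 33, 'city': 138}
{'name': 50, 'age': 33, 'added': 157}
{'name': 50, 'age': 33, 'city': 138}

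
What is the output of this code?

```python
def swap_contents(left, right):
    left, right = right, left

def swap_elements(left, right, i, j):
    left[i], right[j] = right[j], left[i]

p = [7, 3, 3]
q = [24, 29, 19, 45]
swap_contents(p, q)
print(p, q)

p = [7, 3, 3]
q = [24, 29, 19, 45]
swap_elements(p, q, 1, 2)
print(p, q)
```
[7, 3, 3] [24, 29, 19, 45]
[7, 19, 3] [24, 29, 3, 45]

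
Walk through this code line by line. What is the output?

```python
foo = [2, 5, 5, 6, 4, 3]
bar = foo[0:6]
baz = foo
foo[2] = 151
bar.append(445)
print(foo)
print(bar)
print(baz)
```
[2, 5, 151, 6, 4, 3]
[2, 5, 5, 6, 4, 3, 445]
[2, 5, 151, 6, 4, 3]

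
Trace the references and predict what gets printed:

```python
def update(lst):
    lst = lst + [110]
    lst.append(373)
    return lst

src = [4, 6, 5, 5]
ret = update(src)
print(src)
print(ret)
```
[4, 6, 5, 5]
[4, 6, 5, 5, 110, 373]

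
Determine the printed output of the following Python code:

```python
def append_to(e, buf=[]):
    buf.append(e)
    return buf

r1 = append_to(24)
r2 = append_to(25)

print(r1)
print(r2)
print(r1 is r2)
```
[24, 25]
[24, 25]
True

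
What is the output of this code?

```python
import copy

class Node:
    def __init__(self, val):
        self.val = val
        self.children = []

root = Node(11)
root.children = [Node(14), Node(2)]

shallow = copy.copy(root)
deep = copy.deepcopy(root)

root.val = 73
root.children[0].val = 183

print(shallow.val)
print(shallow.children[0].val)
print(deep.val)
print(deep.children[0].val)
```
11
183
11
14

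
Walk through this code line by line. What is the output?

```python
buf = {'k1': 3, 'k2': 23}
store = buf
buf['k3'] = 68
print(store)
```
{'k1': 3, 'k2': 23, 'k3': 68}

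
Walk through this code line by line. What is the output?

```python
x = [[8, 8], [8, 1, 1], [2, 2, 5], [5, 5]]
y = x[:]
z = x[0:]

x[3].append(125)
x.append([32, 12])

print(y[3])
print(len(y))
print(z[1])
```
[5, 5, 125]
4
[8, 1, 1]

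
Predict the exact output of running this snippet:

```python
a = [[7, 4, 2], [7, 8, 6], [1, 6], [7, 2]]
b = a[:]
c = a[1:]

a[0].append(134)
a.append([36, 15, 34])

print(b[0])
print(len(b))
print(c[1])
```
[7, 4, 2, 134]
4
[1, 6]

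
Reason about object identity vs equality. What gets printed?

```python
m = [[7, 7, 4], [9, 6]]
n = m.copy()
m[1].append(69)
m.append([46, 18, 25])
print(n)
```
[[7, 7, 4], [9, 6, 69]]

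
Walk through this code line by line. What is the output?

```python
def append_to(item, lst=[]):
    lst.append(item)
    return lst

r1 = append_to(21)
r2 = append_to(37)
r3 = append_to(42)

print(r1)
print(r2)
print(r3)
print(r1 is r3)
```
[21, 37, 42]
[21, 37, 42]
[21, 37, 42]
True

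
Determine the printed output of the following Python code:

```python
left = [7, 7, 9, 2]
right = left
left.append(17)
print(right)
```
[7, 7, 9, 2, 17]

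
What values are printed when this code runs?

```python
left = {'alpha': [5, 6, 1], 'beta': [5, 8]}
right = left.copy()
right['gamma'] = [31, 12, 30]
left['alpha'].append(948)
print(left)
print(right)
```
{'alpha': [5, 6, 1, 948], 'beta': [5, 8]}
{'alpha': [5, 6, 1, 948], 'beta': [5, 8], 'gamma': [31, 12, 30]}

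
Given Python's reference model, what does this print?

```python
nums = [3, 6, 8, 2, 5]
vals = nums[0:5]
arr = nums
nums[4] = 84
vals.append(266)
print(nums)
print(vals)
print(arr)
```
[3, 6, 8, 2, 84]
[3, 6, 8, 2, 5, 266]
[3, 6, 8, 2, 84]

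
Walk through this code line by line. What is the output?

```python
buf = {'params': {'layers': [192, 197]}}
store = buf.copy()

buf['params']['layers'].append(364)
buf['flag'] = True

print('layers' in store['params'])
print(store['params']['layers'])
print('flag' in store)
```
True
[192, 197, 364]
False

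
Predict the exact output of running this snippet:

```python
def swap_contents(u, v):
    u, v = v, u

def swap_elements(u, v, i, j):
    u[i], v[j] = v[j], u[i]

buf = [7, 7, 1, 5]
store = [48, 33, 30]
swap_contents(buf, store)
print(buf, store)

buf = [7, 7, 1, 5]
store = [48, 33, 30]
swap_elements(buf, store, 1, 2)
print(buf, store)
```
[7, 7, 1, 5] [48, 33, 30]
[7, 30, 1, 5] [48, 33, 7]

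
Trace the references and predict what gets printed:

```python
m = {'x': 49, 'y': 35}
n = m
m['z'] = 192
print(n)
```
{'x': 49, 'y': 35, 'z': 192}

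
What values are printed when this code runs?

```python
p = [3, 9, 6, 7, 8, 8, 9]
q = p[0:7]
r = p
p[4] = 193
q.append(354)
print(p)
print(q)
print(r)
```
[3, 9, 6, 7, 193, 8, 9]
[3, 9, 6, 7, 8, 8, 9, 354]
[3, 9, 6, 7, 193, 8, 9]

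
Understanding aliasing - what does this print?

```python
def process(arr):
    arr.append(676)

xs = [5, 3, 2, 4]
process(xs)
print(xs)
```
[5, 3, 2, 4, 676]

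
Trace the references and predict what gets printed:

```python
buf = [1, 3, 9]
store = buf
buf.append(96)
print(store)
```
[1, 3, 9, 96]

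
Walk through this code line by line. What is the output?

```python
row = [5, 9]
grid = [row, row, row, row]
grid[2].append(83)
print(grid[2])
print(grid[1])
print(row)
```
[5, 9, 83]
[5, 9, 83]
[5, 9, 83]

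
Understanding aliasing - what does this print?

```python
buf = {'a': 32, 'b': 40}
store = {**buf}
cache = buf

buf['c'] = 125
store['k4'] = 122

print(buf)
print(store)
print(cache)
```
{'a': 32, 'b': 40, 'c': 125}
{'a': 32, 'b': 40, 'k4': 122}
{'a': 32, 'b': 40, 'c': 125}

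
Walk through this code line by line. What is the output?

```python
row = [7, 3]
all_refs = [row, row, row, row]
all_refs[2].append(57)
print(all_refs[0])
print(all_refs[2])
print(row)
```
[7, 3, 57]
[7, 3, 57]
[7, 3, 57]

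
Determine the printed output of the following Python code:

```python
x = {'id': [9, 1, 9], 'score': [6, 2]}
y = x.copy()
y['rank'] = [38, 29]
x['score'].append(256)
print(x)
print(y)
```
{'id': [9, 1, 9], 'score': [6, 2, 256]}
{'id': [9, 1, 9], 'score': [6, 2, 256], 'rank': [38, 29]}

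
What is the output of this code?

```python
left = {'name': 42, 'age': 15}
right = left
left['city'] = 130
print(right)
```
{'name': 42, 'age': 15, 'city': 130}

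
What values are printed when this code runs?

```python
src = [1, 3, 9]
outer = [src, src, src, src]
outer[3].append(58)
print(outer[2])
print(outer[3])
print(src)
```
[1, 3, 9, 58]
[1, 3, 9, 58]
[1, 3, 9, 58]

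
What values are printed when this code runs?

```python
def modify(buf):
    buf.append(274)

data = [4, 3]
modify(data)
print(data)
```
[4, 3, 274]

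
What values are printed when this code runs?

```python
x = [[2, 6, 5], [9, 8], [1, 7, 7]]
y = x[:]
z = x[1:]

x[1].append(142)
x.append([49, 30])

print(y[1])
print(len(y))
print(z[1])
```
[9, 8, 142]
3
[1, 7, 7]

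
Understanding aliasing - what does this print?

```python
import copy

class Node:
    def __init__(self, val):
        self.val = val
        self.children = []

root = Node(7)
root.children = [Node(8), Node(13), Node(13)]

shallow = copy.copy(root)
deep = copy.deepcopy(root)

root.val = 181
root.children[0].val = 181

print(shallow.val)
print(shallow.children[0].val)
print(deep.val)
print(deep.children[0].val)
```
7
181
7
8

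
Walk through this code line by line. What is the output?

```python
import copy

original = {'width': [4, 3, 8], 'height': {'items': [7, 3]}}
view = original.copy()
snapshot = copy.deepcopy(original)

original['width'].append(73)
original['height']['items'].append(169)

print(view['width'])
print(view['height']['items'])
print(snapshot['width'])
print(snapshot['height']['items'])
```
[4, 3, 8, 73]
[7, 3, 169]
[4, 3, 8]
[7, 3]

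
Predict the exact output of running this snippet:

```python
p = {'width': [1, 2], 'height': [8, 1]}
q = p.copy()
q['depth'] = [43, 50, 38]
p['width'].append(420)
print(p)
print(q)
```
{'width': [1, 2, 420], 'height': [8, 1]}
{'width': [1, 2, 420], 'height': [8, 1], 'depth': [43, 50, 38]}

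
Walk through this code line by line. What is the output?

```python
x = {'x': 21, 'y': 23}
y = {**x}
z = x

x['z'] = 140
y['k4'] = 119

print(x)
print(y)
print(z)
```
{'x': 21, 'y': 23, 'z': 140}
{'x': 21, 'y': 23, 'k4': 119}
{'x': 21, 'y': 23, 'z': 140}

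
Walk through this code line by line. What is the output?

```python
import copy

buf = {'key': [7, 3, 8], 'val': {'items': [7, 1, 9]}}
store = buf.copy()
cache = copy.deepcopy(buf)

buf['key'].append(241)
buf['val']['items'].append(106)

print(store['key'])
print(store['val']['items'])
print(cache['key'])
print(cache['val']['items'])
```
[7, 3, 8, 241]
[7, 1, 9, 106]
[7, 3, 8]
[7, 1, 9]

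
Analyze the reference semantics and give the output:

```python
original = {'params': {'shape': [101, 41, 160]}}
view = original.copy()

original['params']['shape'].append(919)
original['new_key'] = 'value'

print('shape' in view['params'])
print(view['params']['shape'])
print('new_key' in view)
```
True
[101, 41, 160, 919]
False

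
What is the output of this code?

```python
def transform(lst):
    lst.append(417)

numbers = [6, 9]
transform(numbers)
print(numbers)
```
[6, 9, 417]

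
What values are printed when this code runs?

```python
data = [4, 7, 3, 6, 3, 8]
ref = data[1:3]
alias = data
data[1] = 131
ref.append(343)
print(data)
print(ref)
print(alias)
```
[4, 131, 3, 6, 3, 8]
[7, 3, 343]
[4, 131, 3, 6, 3, 8]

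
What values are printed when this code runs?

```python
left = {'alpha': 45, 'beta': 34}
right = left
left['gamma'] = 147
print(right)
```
{'alpha': 45, 'beta': 34, 'gamma': 147}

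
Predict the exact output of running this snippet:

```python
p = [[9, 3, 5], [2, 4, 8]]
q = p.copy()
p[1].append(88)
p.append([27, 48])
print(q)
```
[[9, 3, 5], [2, 4, 8, 88]]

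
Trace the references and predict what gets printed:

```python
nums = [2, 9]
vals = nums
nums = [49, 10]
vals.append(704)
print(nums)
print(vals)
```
[49, 10]
[2, 9, 704]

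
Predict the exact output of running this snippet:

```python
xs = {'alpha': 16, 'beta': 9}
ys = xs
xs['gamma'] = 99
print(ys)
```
{'alpha': 16, 'beta': 9, 'gamma': 99}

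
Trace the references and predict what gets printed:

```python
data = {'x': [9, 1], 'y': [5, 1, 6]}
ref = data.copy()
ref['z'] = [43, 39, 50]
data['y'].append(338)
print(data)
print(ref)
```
{'x': [9, 1], 'y': [5, 1, 6, 338]}
{'x': [9, 1], 'y': [5, 1, 6, 338], 'z': [43, 39, 50]}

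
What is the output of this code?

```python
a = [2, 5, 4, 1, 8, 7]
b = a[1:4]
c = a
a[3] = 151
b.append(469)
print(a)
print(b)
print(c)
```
[2, 5, 4, 151, 8, 7]
[5, 4, 1, 469]
[2, 5, 4, 151, 8, 7]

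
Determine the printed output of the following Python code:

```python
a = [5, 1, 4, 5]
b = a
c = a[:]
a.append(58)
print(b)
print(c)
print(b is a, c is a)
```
[5, 1, 4, 5, 58]
[5, 1, 4, 5]
True False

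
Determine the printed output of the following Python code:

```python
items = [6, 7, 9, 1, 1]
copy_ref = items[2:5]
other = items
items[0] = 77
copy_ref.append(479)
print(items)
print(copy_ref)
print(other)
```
[77, 7, 9, 1, 1]
[9, 1, 1, 479]
[77, 7, 9, 1, 1]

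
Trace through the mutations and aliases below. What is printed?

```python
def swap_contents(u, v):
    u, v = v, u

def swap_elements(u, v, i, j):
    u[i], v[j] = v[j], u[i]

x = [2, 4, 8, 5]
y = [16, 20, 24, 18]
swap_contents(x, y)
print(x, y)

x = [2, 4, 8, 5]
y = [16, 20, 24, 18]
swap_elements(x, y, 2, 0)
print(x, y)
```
[2, 4, 8, 5] [16, 20, 24, 18]
[2, 4, 16, 5] [8, 20, 24, 18]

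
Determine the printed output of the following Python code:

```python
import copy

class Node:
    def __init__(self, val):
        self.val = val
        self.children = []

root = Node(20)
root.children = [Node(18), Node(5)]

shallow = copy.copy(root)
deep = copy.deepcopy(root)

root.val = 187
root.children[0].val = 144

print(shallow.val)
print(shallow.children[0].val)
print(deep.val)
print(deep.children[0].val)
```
20
144
20
18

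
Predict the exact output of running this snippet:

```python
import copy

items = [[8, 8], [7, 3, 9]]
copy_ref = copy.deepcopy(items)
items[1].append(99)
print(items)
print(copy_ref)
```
[[8, 8], [7, 3, 9, 99]]
[[8, 8], [7, 3, 9]]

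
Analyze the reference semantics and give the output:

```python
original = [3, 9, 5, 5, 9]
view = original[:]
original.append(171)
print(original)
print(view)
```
[3, 9, 5, 5, 9, 171]
[3, 9, 5, 5, 9]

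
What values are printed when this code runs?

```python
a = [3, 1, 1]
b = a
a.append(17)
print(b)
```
[3, 1, 1, 17]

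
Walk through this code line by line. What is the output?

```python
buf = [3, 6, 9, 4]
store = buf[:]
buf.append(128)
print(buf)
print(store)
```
[3, 6, 9, 4, 128]
[3, 6, 9, 4]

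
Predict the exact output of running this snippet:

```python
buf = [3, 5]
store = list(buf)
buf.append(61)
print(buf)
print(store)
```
[3, 5, 61]
[3, 5]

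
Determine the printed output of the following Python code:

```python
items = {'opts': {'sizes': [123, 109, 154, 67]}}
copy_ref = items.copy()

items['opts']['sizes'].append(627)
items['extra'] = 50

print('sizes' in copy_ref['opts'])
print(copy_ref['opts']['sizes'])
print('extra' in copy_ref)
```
True
[123, 109, 154, 67, 627]
False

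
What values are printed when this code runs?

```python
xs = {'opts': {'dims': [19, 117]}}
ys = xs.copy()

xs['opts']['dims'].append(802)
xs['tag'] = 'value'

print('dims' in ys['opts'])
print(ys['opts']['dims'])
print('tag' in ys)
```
True
[19, 117, 802]
False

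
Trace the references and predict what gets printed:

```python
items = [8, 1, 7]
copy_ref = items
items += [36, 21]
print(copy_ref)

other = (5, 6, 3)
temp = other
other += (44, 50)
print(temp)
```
[8, 1, 7, 36, 21]
(5, 6, 3)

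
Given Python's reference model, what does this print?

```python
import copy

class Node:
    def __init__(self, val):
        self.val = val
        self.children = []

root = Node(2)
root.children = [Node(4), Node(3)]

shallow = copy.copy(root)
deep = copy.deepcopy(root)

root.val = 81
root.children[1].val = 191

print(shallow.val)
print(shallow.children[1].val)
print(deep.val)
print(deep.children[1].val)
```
2
191
2
3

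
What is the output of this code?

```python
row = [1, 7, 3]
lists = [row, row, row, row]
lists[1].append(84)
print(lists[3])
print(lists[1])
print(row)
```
[1, 7, 3, 84]
[1, 7, 3, 84]
[1, 7, 3, 84]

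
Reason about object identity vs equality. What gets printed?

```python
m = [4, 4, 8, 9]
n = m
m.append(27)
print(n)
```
[4, 4, 8, 9, 27]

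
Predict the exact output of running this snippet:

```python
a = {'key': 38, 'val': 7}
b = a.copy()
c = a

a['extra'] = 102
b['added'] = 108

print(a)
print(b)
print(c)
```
{'key': 38, 'val': 7, 'extra': 102}
{'key': 38, 'val': 7, 'added': 108}
{'key': 38, 'val': 7, 'extra': 102}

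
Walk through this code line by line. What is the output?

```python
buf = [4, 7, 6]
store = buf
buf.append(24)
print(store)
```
[4, 7, 6, 24]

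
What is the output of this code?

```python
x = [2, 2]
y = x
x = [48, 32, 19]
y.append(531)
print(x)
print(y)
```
[48, 32, 19]
[2, 2, 531]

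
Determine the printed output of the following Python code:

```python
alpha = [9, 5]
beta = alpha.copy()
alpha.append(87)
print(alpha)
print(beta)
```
[9, 5, 87]
[9, 5]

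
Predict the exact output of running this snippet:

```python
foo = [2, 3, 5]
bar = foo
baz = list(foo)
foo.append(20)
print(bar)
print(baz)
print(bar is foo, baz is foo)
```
[2, 3, 5, 20]
[2, 3, 5]
True False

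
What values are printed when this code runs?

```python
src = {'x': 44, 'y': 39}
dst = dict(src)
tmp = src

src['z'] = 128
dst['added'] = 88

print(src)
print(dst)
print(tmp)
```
{'x': 44, 'y': 39, 'z': 128}
{'x': 44, 'y': 39, 'added': 88}
{'x': 44, 'y': 39, 'z': 128}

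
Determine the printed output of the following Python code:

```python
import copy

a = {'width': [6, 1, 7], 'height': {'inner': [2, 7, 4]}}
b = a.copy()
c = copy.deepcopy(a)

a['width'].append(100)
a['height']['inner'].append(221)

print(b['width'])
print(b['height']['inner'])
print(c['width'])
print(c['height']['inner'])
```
[6, 1, 7, 100]
[2, 7, 4, 221]
[6, 1, 7]
[2, 7, 4]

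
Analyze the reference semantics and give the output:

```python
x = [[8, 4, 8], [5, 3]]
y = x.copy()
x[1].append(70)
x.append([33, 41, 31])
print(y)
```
[[8, 4, 8], [5, 3, 70]]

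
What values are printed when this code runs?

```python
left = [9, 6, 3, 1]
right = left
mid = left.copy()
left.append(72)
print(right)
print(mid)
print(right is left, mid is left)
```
[9, 6, 3, 1, 72]
[9, 6, 3, 1]
True False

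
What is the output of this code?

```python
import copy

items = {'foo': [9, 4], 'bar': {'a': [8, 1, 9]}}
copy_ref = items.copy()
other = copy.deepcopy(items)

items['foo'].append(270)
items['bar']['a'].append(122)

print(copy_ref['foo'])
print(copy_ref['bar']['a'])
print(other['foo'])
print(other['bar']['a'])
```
[9, 4, 270]
[8, 1, 9, 122]
[9, 4]
[8, 1, 9]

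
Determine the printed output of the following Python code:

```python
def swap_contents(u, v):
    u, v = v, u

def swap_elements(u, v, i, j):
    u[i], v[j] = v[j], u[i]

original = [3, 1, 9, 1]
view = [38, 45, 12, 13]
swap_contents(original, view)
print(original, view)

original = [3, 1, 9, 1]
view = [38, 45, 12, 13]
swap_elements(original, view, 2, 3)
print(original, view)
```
[3, 1, 9, 1] [38, 45, 12, 13]
[3, 1, 13, 1] [38, 45, 12, 9]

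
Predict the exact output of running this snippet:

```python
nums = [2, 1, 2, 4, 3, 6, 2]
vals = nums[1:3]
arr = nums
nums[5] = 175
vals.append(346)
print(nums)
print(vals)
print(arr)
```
[2, 1, 2, 4, 3, 175, 2]
[1, 2, 346]
[2, 1, 2, 4, 3, 175, 2]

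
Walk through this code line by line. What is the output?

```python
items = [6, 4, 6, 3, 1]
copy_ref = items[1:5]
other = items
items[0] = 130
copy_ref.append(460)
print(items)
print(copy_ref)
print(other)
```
[130, 4, 6, 3, 1]
[4, 6, 3, 1, 460]
[130, 4, 6, 3, 1]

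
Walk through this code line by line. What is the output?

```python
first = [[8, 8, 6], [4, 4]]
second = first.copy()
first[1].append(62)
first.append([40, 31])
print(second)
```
[[8, 8, 6], [4, 4, 62]]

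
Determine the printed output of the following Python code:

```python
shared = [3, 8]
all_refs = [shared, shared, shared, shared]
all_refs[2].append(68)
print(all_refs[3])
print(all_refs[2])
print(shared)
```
[3, 8, 68]
[3, 8, 68]
[3, 8, 68]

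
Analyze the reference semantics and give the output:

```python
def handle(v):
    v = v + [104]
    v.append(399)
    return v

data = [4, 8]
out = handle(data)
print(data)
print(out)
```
[4, 8]
[4, 8, 104, 399]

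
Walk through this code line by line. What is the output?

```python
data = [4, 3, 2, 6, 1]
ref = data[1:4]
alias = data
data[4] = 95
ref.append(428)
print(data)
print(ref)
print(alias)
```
[4, 3, 2, 6, 95]
[3, 2, 6, 428]
[4, 3, 2, 6, 95]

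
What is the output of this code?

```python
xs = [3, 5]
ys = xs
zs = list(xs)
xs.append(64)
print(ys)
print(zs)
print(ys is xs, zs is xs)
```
[3, 5, 64]
[3, 5]
True False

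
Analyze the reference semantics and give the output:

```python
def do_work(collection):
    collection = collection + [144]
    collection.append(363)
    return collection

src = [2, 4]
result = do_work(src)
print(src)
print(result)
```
[2, 4]
[2, 4, 144, 363]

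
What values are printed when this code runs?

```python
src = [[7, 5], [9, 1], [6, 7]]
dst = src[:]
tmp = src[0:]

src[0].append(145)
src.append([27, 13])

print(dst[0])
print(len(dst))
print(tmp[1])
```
[7, 5, 145]
3
[9, 1]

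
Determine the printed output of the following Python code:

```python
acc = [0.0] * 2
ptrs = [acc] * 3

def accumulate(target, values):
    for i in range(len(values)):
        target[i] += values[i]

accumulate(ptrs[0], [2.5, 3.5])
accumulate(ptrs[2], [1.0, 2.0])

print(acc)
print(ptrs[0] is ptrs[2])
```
[3.5, 5.5]
True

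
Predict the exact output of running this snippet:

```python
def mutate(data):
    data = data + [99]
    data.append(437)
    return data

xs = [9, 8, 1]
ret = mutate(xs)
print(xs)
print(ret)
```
[9, 8, 1]
[9, 8, 1, 99, 437]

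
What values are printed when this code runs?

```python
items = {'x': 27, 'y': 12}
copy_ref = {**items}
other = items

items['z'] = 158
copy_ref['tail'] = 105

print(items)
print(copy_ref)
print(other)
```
{'x': 27, 'y': 12, 'z': 158}
{'x': 27, 'y': 12, 'tail': 105}
{'x': 27, 'y': 12, 'z': 158}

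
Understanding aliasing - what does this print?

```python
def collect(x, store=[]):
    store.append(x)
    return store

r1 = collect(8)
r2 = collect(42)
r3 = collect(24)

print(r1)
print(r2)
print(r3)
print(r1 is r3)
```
[8, 42, 24]
[8, 42, 24]
[8, 42, 24]
True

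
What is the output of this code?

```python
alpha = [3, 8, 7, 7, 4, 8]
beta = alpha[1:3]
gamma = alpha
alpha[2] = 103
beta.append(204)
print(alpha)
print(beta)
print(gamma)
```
[3, 8, 103, 7, 4, 8]
[8, 7, 204]
[3, 8, 103, 7, 4, 8]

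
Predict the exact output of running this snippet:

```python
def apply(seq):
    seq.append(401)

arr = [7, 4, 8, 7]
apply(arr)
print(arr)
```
[7, 4, 8, 7, 401]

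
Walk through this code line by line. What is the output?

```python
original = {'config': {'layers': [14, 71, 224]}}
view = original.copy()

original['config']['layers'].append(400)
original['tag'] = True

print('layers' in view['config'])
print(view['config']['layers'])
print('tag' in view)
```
True
[14, 71, 224, 400]
False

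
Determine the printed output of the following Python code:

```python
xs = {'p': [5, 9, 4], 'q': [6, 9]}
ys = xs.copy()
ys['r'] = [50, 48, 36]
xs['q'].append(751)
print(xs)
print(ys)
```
{'p': [5, 9, 4], 'q': [6, 9, 751]}
{'p': [5, 9, 4], 'q': [6, 9, 751], 'r': [50, 48, 36]}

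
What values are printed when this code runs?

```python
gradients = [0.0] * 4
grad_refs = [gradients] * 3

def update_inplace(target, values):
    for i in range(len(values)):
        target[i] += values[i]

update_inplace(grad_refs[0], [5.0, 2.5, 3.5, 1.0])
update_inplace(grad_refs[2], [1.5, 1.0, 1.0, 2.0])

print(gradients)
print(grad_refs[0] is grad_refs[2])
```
[6.5, 3.5, 4.5, 3.0]
True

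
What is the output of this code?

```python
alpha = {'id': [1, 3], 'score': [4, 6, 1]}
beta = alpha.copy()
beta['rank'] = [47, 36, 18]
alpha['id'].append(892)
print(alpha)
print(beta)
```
{'id': [1, 3, 892], 'score': [4, 6, 1]}
{'id': [1, 3, 892], 'score': [4, 6, 1], 'rank': [47, 36, 18]}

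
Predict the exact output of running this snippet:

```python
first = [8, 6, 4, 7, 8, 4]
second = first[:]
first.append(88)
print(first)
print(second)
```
[8, 6, 4, 7, 8, 4, 88]
[8, 6, 4, 7, 8, 4]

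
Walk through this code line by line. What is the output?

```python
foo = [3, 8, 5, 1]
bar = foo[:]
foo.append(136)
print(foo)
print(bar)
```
[3, 8, 5, 1, 136]
[3, 8, 5, 1]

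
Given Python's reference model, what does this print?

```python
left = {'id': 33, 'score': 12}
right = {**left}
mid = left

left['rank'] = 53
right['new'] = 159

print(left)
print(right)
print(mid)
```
{'id': 33, 'score': 12, 'rank': 53}
{'id': 33, 'score': 12, 'new': 159}
{'id': 33, 'score': 12, 'rank': 53}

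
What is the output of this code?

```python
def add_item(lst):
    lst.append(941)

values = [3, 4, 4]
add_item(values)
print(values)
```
[3, 4, 4, 941]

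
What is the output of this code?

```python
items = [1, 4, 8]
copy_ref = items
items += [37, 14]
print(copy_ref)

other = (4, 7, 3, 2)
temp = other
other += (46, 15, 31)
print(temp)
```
[1, 4, 8, 37, 14]
(4, 7, 3, 2)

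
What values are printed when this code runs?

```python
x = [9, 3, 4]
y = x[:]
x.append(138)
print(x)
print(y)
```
[9, 3, 4, 138]
[9, 3, 4]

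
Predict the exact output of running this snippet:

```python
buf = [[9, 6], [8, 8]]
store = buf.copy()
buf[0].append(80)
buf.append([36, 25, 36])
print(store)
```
[[9, 6, 80], [8, 8]]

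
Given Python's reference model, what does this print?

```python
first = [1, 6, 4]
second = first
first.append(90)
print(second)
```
[1, 6, 4, 90]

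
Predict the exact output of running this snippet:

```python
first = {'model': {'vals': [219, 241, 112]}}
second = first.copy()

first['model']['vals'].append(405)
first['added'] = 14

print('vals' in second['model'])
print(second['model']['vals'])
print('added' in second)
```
True
[219, 241, 112, 405]
False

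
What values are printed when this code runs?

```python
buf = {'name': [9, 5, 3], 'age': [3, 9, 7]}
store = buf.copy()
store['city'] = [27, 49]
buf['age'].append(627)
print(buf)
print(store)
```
{'name': [9, 5, 3], 'age': [3, 9, 7, 627]}
{'name': [9, 5, 3], 'age': [3, 9, 7, 627], 'city': [27, 49]}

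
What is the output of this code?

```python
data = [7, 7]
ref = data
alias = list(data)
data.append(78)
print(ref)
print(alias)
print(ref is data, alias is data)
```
[7, 7, 78]
[7, 7]
True False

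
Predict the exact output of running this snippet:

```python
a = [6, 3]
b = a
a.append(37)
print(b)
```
[6, 3, 37]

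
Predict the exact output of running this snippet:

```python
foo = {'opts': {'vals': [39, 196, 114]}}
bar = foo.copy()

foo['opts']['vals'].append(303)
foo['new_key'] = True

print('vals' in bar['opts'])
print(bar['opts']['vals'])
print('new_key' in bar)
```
True
[39, 196, 114, 303]
False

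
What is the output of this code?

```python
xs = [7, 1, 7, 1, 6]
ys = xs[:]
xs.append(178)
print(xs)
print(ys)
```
[7, 1, 7, 1, 6, 178]
[7, 1, 7, 1, 6]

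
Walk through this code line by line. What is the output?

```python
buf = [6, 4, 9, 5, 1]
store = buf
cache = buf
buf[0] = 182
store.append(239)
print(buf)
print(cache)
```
[182, 4, 9, 5, 1, 239]
[182, 4, 9, 5, 1, 239]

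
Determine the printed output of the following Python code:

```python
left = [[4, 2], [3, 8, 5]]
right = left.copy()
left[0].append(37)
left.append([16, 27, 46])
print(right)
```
[[4, 2, 37], [3, 8, 5]]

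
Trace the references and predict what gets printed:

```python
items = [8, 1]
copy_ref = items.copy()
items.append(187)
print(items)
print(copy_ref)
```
[8, 1, 187]
[8, 1]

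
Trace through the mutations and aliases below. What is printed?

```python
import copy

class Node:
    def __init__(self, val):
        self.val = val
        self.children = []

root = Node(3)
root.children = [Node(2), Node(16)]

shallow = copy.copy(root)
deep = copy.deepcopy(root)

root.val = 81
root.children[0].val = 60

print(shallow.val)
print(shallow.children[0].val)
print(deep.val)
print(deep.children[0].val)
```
3
60
3
2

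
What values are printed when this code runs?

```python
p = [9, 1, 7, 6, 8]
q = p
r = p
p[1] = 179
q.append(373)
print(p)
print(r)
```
[9, 179, 7, 6, 8, 373]
[9, 179, 7, 6, 8, 373]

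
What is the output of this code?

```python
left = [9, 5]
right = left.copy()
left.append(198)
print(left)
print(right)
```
[9, 5, 198]
[9, 5]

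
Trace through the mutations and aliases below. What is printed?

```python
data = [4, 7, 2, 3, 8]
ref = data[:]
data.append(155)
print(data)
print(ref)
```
[4, 7, 2, 3, 8, 155]
[4, 7, 2, 3, 8]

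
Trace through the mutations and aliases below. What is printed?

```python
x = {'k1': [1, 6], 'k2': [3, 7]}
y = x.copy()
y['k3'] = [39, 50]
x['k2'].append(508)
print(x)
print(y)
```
{'k1': [1, 6], 'k2': [3, 7, 508]}
{'k1': [1, 6], 'k2': [3, 7, 508], 'k3': [39, 50]}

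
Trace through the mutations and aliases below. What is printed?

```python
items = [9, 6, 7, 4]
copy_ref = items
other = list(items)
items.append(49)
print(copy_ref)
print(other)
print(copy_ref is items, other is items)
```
[9, 6, 7, 4, 49]
[9, 6, 7, 4]
True False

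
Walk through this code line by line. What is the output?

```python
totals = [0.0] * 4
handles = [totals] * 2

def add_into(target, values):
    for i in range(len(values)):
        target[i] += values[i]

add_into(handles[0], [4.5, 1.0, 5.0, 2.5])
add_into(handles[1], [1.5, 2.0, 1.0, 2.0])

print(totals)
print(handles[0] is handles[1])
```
[6.0, 3.0, 6.0, 4.5]
True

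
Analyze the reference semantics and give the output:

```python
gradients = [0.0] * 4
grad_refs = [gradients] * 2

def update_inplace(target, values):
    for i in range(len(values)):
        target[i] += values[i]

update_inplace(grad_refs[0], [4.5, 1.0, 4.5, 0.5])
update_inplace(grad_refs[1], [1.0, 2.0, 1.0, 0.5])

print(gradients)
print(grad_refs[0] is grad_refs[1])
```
[5.5, 3.0, 5.5, 1.0]
True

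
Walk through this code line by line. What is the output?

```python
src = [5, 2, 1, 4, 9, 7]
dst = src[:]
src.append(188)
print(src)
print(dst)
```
[5, 2, 1, 4, 9, 7, 188]
[5, 2, 1, 4, 9, 7]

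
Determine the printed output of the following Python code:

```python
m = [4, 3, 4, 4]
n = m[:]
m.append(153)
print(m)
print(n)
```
[4, 3, 4, 4, 153]
[4, 3, 4, 4]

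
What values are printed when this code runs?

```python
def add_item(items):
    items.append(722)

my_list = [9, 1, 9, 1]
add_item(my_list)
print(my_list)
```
[9, 1, 9, 1, 722]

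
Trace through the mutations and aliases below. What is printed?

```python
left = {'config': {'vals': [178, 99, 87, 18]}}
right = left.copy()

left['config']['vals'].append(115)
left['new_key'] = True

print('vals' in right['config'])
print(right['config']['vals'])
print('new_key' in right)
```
True
[178, 99, 87, 18, 115]
False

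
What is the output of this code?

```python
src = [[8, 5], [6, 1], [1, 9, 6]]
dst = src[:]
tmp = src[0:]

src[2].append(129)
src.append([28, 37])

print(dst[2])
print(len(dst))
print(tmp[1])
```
[1, 9, 6, 129]
3
[6, 1]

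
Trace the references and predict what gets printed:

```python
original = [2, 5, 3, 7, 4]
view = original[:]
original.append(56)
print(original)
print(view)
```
[2, 5, 3, 7, 4, 56]
[2, 5, 3, 7, 4]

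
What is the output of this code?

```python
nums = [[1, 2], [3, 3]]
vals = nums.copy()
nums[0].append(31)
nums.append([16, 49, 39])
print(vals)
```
[[1, 2, 31], [3, 3]]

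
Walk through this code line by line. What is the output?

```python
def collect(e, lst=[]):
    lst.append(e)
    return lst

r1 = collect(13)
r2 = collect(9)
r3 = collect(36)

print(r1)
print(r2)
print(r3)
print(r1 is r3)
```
[13, 9, 36]
[13, 9, 36]
[13, 9, 36]
True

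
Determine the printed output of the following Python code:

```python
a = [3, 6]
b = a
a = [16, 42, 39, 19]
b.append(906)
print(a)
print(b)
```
[16, 42, 39, 19]
[3, 6, 906]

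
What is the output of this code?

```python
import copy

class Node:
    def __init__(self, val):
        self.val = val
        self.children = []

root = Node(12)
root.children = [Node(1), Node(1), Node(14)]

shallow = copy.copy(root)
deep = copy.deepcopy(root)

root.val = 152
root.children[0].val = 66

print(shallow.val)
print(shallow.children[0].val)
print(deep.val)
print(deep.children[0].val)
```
12
66
12
1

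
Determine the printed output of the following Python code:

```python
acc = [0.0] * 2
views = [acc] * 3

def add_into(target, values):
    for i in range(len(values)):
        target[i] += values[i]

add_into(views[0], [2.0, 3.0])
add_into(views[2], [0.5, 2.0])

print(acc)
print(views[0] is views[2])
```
[2.5, 5.0]
True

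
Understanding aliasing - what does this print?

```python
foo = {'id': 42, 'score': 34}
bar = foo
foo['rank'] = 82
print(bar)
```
{'id': 42, 'score': 34, 'rank': 82}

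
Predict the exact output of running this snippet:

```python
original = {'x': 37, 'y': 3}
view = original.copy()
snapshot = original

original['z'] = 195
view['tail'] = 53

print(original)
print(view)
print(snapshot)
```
{'x': 37, 'y': 3, 'z': 195}
{'x': 37, 'y': 3, 'tail': 53}
{'x': 37, 'y': 3, 'z': 195}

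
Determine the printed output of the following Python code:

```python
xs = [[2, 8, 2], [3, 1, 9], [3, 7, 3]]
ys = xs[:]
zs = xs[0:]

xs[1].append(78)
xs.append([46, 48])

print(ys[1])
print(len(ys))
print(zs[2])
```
[3, 1, 9, 78]
3
[3, 7, 3]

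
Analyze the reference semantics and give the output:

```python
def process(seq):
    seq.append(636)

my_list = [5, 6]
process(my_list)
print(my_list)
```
[5, 6, 636]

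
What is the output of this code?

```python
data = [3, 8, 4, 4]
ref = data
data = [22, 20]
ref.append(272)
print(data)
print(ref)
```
[22, 20]
[3, 8, 4, 4, 272]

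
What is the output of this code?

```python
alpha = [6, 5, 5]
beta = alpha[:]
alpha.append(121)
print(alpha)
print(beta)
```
[6, 5, 5, 121]
[6, 5, 5]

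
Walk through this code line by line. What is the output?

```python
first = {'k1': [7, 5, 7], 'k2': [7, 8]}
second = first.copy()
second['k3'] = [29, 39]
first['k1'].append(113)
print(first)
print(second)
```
{'k1': [7, 5, 7, 113], 'k2': [7, 8]}
{'k1': [7, 5, 7, 113], 'k2': [7, 8], 'k3': [29, 39]}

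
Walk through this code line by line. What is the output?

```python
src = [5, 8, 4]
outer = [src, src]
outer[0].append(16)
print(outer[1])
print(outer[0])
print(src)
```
[5, 8, 4, 16]
[5, 8, 4, 16]
[5, 8, 4, 16]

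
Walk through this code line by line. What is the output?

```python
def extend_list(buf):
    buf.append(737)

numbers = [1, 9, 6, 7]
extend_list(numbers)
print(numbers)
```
[1, 9, 6, 7, 737]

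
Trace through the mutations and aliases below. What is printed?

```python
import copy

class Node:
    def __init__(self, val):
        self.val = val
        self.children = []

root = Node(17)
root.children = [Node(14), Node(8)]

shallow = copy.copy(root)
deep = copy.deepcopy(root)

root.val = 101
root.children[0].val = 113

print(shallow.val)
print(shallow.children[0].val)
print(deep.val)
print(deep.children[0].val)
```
17
113
17
14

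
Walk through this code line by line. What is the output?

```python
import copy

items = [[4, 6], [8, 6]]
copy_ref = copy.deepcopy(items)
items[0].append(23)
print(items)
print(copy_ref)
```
[[4, 6, 23], [8, 6]]
[[4, 6], [8, 6]]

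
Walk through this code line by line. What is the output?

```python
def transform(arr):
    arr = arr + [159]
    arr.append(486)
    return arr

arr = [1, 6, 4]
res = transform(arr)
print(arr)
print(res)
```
[1, 6, 4]
[1, 6, 4, 159, 486]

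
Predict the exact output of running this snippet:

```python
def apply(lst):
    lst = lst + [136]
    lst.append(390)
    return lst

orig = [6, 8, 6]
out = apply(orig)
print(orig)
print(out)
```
[6, 8, 6]
[6, 8, 6, 136, 390]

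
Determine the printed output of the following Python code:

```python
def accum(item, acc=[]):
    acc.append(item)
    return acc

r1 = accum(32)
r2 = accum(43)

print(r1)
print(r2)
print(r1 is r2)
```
[32, 43]
[32, 43]
True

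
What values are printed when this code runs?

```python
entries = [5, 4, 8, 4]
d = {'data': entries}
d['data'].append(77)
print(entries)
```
[5, 4, 8, 4, 77]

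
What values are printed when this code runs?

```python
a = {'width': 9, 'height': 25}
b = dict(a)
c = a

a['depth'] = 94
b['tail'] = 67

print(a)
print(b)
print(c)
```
{'width': 9, 'height': 25, 'depth': 94}
{'width': 9, 'height': 25, 'tail': 67}
{'width': 9, 'height': 25, 'depth': 94}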